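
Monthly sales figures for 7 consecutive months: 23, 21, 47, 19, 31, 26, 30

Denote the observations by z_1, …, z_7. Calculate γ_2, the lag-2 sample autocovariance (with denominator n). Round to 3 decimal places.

6.729

Mean z̄ = (23 + 21 + 47 + 19 + 31 + 26 + 30)/7 = 28.1429
Deviations: -5.1429, -7.1429, 18.8571, -9.1429, 2.8571, -2.1429, 1.8571
Σ_{t=1}^{5}(z_t−z̄)(z_{t+2}−z̄) = 47.1020
γ_2 = 47.1020 / 7 = 6.729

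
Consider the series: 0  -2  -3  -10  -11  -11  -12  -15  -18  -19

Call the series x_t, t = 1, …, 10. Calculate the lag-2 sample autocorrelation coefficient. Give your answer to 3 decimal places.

Mean x̄ = (0 − 2 − 3 − 10 − 11 − 11 − 12 − 15 − 18 − 19)/10 = -10.1000
Numerator Σ_{t=1}^{8}(x_t−x̄)(x_{t+2}−x̄) = 130.7800
Denominator Σ(x_t−x̄)² = 388.9000
r_2 = 130.7800 / 388.9000 = 0.336

0.336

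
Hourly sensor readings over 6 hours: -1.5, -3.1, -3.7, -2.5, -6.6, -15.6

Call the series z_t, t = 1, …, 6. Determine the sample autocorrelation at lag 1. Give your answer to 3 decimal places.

0.198

Mean z̄ = (-1.5 − 3.1 − 3.7 − 2.5 − 6.6 − 15.6)/6 = -5.5000
Deviations from mean: 4.0000, 2.4000, 1.8000, 3.0000, -1.1000, -10.1000
Numerator Σ_{t=1}^{5}(z_t−z̄)(z_{t+1}−z̄) = 27.1300
Denominator Σ(z_t−z̄)² = 137.2200
r_1 = 27.1300 / 137.2200 = 0.198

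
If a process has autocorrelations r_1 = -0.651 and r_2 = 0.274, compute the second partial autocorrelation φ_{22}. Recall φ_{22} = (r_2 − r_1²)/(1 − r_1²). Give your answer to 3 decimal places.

-0.260

φ_{22} = (r_2 − r_1²) / (1 − r_1²)
r_1² = (-0.651)² = 0.423801
Numerator = 0.274 − 0.4238 = -0.1498; denominator = 1 − 0.4238 = 0.5762
φ_{22} = -0.1498 / 0.5762 = -0.260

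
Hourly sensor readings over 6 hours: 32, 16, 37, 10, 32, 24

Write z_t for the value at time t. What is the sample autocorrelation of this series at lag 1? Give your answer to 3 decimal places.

Mean z̄ = (32 + 16 + 37 + 10 + 32 + 24)/6 = 25.1667
Numerator Σ_{t=1}^{5}(z_t−z̄)(z_{t+1}−z̄) = -462.1944
Denominator Σ(z_t−z̄)² = 548.8333
r_1 = -462.1944 / 548.8333 = -0.842

-0.842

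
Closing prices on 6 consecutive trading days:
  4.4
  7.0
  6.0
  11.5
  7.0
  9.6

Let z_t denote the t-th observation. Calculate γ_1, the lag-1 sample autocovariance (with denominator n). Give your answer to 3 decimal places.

Mean z̄ = (4.4 + 7.0 + 6.0 + 11.5 + 7.0 + 9.6)/6 = 7.5833
Σ_{t=1}^{5}(z_t−z̄)(z_{t+1}−z̄) = -6.8819
γ_1 = -6.8819 / 6 = -1.147

-1.147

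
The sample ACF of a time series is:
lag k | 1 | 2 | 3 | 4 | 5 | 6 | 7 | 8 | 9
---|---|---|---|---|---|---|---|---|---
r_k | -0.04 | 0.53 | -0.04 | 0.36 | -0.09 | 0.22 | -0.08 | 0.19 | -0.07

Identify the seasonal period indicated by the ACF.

The largest autocorrelation is r_2 = 0.53, with weaker echoes at lags 4 (0.36), 6 (0.22) and 8 (0.19); the remaining lags stay at or below -0.04.
The dominant spike at lag 2 indicates a seasonal period of 2.

2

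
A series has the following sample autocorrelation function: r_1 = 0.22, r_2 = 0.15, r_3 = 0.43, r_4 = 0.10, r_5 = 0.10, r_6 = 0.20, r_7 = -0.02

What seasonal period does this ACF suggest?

The largest autocorrelation is r_3 = 0.43; the remaining lags stay at or below 0.22. The elevated value at lag 1 (0.22), dropping to 0.15 at lag 2, reflects decaying short-term dependence rather than seasonality.
The dominant spike at lag 3 indicates a seasonal period of 3.

3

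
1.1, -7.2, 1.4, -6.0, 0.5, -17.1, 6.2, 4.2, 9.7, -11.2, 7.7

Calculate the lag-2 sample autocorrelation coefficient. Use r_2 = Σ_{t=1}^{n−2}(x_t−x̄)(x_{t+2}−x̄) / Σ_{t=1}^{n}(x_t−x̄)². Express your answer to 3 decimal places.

0.232

Mean x̄ = (1.1 − 7.2 + 1.4 − 6.0 + 0.5 − 17.1 + 6.2 + 4.2 + 9.7 − 11.2 + 7.7)/11 = -0.9727
Numerator Σ_{t=1}^{9}(x_t−x̄)(x_{t+2}−x̄) = 164.1476
Denominator Σ(x_t−x̄)² = 708.1618
r_2 = 164.1476 / 708.1618 = 0.232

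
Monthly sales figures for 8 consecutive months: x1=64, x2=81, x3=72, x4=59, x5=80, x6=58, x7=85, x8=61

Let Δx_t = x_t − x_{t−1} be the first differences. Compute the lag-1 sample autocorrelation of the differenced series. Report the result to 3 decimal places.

-0.727

First differences Δx: 17, -9, -13, 21, -22, 27, -24
Mean of differences = -0.4286
Numerator Σ(Δx_t−Δx̄)(Δx_{t+1}−Δx̄) = -2011.4694
Denominator Σ(Δx_t−Δx̄)² = 2767.7143
r_1(Δx) = -2011.4694 / 2767.7143 = -0.727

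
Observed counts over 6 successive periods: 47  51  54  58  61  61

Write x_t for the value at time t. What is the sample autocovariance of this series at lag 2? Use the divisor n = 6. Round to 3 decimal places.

Mean x̄ = (47 + 51 + 54 + 58 + 61 + 61)/6 = 55.3333
Σ_{t=1}^{4}(x_t−x̄)(x_{t+2}−x̄) = 7.1111
γ_2 = 7.1111 / 6 = 1.185

1.185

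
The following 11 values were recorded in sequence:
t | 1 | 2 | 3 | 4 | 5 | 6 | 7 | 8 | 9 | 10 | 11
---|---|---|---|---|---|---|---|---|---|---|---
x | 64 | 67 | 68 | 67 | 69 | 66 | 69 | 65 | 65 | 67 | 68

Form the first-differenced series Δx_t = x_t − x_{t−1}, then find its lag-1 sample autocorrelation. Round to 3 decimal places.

First differences Δx: 3, 1, -1, 2, -3, 3, -4, 0, 2, 1
Mean of differences = 0.4000
Numerator Σ(Δx_t−Δx̄)(Δx_{t+1}−Δx̄) = -25.1600
Denominator Σ(Δx_t−Δx̄)² = 52.4000
r_1(Δx) = -25.1600 / 52.4000 = -0.480

-0.480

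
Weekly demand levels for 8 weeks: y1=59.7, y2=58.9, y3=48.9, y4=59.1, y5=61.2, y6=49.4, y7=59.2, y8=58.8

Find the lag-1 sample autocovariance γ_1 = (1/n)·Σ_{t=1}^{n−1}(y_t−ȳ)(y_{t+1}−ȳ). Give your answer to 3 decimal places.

-7.959

Mean ȳ = (59.7 + 58.9 + 48.9 + 59.1 + 61.2 + 49.4 + 59.2 + 58.8)/8 = 56.9000
Σ_{t=1}^{7}(y_t−ȳ)(y_{t+1}−ȳ) = -63.6700
γ_1 = -63.6700 / 8 = -7.959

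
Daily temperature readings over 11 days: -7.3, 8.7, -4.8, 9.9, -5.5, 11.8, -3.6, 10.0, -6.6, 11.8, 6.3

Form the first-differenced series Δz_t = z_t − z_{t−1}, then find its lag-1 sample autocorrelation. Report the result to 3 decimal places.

First differences Δz: 16.0, -13.5, 14.7, -15.4, 17.3, -15.4, 13.6, -16.6, 18.4, -5.5
Mean of differences = 1.3600
Numerator Σ(Δz_t−Δz̄)(Δz_{t+1}−Δz̄) = -2021.5756
Denominator Σ(Δz_t−Δz̄)² = 2238.7840
r_1(Δz) = -2021.5756 / 2238.7840 = -0.903

-0.903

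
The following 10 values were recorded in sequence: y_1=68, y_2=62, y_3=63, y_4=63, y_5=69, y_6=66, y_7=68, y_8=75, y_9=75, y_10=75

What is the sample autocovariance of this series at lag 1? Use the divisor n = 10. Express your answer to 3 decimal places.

Mean ȳ = (68 + 62 + 63 + 63 + 69 + 66 + 68 + 75 + 75 + 75)/10 = 68.4000
Σ_{t=1}^{9}(y_t−ȳ)(y_{t+1}−ȳ) = 147.0400
γ_1 = 147.0400 / 10 = 14.704

14.704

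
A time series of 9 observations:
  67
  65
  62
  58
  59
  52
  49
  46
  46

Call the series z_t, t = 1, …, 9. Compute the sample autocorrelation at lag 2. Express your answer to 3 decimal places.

Mean z̄ = (67 + 65 + 62 + 58 + 59 + 52 + 49 + 46 + 46)/9 = 56.0000
Σ(z_t−z̄)(z_{t+2}−z̄) = (66.0000) + (18.0000) + (18.0000) + (-8.0000) + (-21.0000) + (40.0000) + (70.0000) = 183.0000
Denominator Σ(z_t−z̄)² = 516.0000
r_2 = 183.0000 / 516.0000 = 0.355

0.355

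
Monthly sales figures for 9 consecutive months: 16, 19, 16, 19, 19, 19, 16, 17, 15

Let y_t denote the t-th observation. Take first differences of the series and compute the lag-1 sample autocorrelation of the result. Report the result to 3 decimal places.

-0.569

First differences Δy: 3, -3, 3, 0, 0, -3, 1, -2
Mean of differences = -0.1250
Numerator Σ(Δy_t−Δȳ)(Δy_{t+1}−Δȳ) = -23.2656
Denominator Σ(Δy_t−Δȳ)² = 40.8750
r_1(Δy) = -23.2656 / 40.8750 = -0.569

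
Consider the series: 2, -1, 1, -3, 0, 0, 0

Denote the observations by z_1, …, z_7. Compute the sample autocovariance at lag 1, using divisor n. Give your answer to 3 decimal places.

Mean z̄ = (2 − 1 + 1 − 3 + 0 + 0 + 0)/7 = -0.1429
Deviations: 2.1429, -0.8571, 1.1429, -2.8571, 0.1429, 0.1429, 0.1429
Σ_{t=1}^{6}(z_t−z̄)(z_{t+1}−z̄) = -6.4490
γ_1 = -6.4490 / 7 = -0.921

-0.921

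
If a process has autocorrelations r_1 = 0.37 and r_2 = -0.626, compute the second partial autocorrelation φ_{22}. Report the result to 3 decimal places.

-0.884

φ_{22} = (r_2 − r_1²) / (1 − r_1²)
r_1² = (0.37)² = 0.1369
Numerator = -0.626 − 0.1369 = -0.7629; denominator = 1 − 0.1369 = 0.8631
φ_{22} = -0.7629 / 0.8631 = -0.884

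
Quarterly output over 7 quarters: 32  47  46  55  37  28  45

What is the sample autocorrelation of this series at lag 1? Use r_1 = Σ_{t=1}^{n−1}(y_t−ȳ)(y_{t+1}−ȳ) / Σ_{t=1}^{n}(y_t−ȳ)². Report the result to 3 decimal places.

-0.025

Mean ȳ = (32 + 47 + 46 + 55 + 37 + 28 + 45)/7 = 41.4286
Σ(y_t−ȳ)(y_{t+1}−ȳ) = (-52.5306) + (25.4694) + (62.0408) + (-60.1020) + (59.4694) + (-47.9592) = -13.6122
Denominator Σ(y_t−ȳ)² = 537.7143
r_1 = -13.6122 / 537.7143 = -0.025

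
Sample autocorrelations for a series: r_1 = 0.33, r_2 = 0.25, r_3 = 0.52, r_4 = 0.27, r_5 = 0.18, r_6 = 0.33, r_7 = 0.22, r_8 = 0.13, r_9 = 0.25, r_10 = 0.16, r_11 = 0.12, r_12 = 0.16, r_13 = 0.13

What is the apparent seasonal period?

3

The largest autocorrelation is r_3 = 0.52; the remaining lags stay at or below 0.33. The elevated value at lag 1 (0.33), dropping to 0.25 at lag 2, reflects decaying short-term dependence rather than seasonality.
The dominant spike at lag 3 indicates a seasonal period of 3.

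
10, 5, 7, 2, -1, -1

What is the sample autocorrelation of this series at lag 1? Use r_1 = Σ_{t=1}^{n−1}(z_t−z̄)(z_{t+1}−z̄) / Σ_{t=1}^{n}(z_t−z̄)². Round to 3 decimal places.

Mean z̄ = (10 + 5 + 7 + 2 − 1 − 1)/6 = 3.6667
Deviations from mean: 6.3333, 1.3333, 3.3333, -1.6667, -4.6667, -4.6667
Numerator Σ_{t=1}^{5}(z_t−z̄)(z_{t+1}−z̄) = 36.8889
Denominator Σ(z_t−z̄)² = 99.3333
r_1 = 36.8889 / 99.3333 = 0.371

0.371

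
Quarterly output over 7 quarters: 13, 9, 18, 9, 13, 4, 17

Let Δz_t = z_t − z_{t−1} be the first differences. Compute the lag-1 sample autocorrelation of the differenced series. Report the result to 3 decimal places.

-0.687

First differences Δz: -4, 9, -9, 4, -9, 13
Mean of differences = 0.6667
Numerator Σ(Δz_t−Δz̄)(Δz_{t+1}−Δz̄) = -303.1111
Denominator Σ(Δz_t−Δz̄)² = 441.3333
r_1(Δz) = -303.1111 / 441.3333 = -0.687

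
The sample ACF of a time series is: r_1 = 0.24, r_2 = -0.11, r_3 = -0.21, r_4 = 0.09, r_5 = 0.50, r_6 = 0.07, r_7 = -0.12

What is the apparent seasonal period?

5

The largest autocorrelation is r_5 = 0.50; the remaining lags stay at or below 0.24.
The dominant spike at lag 5 indicates a seasonal period of 5.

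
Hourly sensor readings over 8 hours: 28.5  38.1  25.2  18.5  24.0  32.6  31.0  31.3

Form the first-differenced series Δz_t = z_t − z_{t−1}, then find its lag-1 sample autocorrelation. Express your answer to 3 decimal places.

First differences Δz: 9.6, -12.9, -6.7, 5.5, 8.6, -1.6, 0.3
Mean of differences = 0.4000
Numerator Σ(Δz_t−Δz̄)(Δz_{t+1}−Δz̄) = -38.5200
Denominator Σ(Δz_t−Δz̄)² = 409.2000
r_1(Δz) = -38.5200 / 409.2000 = -0.094

-0.094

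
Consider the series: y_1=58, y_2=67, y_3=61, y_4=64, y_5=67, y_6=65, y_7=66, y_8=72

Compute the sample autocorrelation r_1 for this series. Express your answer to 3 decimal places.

-0.105

Mean ȳ = (58 + 67 + 61 + 64 + 67 + 65 + 66 + 72)/8 = 65.0000
Deviations from mean: -7.0000, 2.0000, -4.0000, -1.0000, 2.0000, 0.0000, 1.0000, 7.0000
Σ(y_t−ȳ)(y_{t+1}−ȳ) = (-14.0000) + (-8.0000) + (4.0000) + (-2.0000) + (0.0000) + (0.0000) + (7.0000) = -13.0000
Denominator Σ(y_t−ȳ)² = 124.0000
r_1 = -13.0000 / 124.0000 = -0.105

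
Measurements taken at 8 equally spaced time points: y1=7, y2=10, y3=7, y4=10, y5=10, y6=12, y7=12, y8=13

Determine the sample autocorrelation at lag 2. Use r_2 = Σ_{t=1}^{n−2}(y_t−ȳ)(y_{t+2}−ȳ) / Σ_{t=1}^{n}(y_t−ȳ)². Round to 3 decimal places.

Mean ȳ = (7 + 10 + 7 + 10 + 10 + 12 + 12 + 13)/8 = 10.1250
Deviations from mean: -3.1250, -0.1250, -3.1250, -0.1250, -0.1250, 1.8750, 1.8750, 2.8750
Σ(y_t−ȳ)(y_{t+2}−ȳ) = (9.7656) + (0.0156) + (0.3906) + (-0.2344) + (-0.2344) + (5.3906) = 15.0938
Denominator Σ(y_t−ȳ)² = 34.8750
r_2 = 15.0938 / 34.8750 = 0.433

0.433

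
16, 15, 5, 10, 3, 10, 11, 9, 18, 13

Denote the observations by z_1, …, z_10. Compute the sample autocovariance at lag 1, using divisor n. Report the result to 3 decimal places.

Mean z̄ = (16 + 15 + 5 + 10 + 3 + 10 + 11 + 9 + 18 + 13)/10 = 11.0000
Σ_{t=1}^{9}(z_t−z̄)(z_{t+1}−z̄) = 18.0000
γ_1 = 18.0000 / 10 = 1.800

1.800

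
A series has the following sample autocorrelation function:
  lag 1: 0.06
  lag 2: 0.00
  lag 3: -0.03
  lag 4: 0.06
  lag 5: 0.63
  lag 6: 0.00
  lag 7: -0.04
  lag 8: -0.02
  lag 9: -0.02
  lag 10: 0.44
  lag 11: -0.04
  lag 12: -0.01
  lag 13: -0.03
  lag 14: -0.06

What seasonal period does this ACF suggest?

The largest autocorrelation is r_5 = 0.63, with a weaker echo at lag 10 (0.44); the remaining lags stay at or below 0.06.
The dominant spike at lag 5 indicates a seasonal period of 5.

5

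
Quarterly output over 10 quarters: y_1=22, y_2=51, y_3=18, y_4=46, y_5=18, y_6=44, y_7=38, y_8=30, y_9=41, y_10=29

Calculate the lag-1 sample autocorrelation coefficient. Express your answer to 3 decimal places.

Mean ȳ = (22 + 51 + 18 + 46 + 18 + 44 + 38 + 30 + 41 + 29)/10 = 33.7000
Numerator Σ_{t=1}^{9}(y_t−ȳ)(y_{t+1}−ȳ) = -1054.8900
Denominator Σ(y_t−ȳ)² = 1294.1000
r_1 = -1054.8900 / 1294.1000 = -0.815

-0.815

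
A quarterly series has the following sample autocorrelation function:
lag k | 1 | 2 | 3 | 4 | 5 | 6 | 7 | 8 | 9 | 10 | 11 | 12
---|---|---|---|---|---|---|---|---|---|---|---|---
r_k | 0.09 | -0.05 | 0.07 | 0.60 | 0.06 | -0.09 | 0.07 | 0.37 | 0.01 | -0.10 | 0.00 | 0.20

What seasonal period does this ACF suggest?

The largest autocorrelation is r_4 = 0.60, with weaker echoes at lags 8 (0.37) and 12 (0.20); the remaining lags stay at or below 0.09.
The dominant spike at lag 4 indicates a seasonal period of 4.

4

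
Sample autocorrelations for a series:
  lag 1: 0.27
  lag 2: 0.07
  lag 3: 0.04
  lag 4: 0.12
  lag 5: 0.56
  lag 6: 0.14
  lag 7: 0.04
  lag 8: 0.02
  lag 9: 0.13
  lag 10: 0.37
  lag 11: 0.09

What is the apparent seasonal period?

5

The largest autocorrelation is r_5 = 0.56, with a weaker echo at lag 10 (0.37); the remaining lags stay at or below 0.27. The elevated value at lag 1 (0.27), dropping to 0.07 at lag 2, reflects decaying short-term dependence rather than seasonality.
The dominant spike at lag 5 indicates a seasonal period of 5.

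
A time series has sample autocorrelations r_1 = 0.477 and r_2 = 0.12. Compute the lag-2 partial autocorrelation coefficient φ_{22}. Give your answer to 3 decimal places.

-0.139

φ_{22} = (r_2 − r_1²) / (1 − r_1²)
r_1² = (0.477)² = 0.227529
Numerator = 0.12 − 0.2275 = -0.1075; denominator = 1 − 0.2275 = 0.7725
φ_{22} = -0.1075 / 0.7725 = -0.139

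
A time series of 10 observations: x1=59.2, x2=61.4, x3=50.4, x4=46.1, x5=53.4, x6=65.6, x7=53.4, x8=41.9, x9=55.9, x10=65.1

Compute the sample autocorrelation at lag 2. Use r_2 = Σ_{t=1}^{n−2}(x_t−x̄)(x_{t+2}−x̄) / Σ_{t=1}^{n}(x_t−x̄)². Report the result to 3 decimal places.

Mean x̄ = (59.2 + 61.4 + 50.4 + 46.1 + 53.4 + 65.6 + 53.4 + 41.9 + 55.9 + 65.1)/10 = 55.2400
Numerator Σ_{t=1}^{8}(x_t−x̄)(x_{t+2}−x̄) = -428.8172
Denominator Σ(x_t−x̄)² = 550.3040
r_2 = -428.8172 / 550.3040 = -0.779

-0.779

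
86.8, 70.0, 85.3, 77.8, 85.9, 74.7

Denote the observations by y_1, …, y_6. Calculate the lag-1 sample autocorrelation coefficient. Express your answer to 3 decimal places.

Mean ȳ = (86.8 + 70.0 + 85.3 + 77.8 + 85.9 + 74.7)/6 = 80.0833
Deviations from mean: 6.7167, -10.0833, 5.2167, -2.2833, 5.8167, -5.3833
Σ(y_t−ȳ)(y_{t+1}−ȳ) = (-67.7264) + (-52.6014) + (-11.9114) + (-13.2814) + (-31.3131) = -176.8336
Denominator Σ(y_t−ȳ)² = 242.0283
r_1 = -176.8336 / 242.0283 = -0.731

-0.731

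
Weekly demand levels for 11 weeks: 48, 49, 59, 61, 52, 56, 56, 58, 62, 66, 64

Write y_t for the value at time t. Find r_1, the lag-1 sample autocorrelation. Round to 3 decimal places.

Mean ȳ = (48 + 49 + 59 + 61 + 52 + 56 + 56 + 58 + 62 + 66 + 64)/11 = 57.3636
Numerator Σ_{t=1}^{10}(y_t−ȳ)(y_{t+1}−ȳ) = 159.6860
Denominator Σ(y_t−ȳ)² = 346.5455
r_1 = 159.6860 / 346.5455 = 0.461

0.461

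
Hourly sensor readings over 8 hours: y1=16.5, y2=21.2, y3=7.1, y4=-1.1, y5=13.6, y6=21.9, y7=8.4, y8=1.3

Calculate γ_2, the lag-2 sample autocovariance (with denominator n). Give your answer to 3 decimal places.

-49.892

Mean ȳ = (16.5 + 21.2 + 7.1 − 1.1 + 13.6 + 21.9 + 8.4 + 1.3)/8 = 11.1125
Deviations: 5.3875, 10.0875, -4.0125, -12.2125, 2.4875, 10.7875, -2.7125, -9.8125
Σ_{t=1}^{6}(y_t−ȳ)(y_{t+2}−ȳ) = -399.1341
γ_2 = -399.1341 / 8 = -49.892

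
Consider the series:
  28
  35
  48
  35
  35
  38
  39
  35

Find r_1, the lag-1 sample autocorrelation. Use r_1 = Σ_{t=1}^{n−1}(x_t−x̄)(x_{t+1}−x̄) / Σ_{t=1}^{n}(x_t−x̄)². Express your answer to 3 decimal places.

Mean x̄ = (28 + 35 + 48 + 35 + 35 + 38 + 39 + 35)/8 = 36.6250
Deviations from mean: -8.6250, -1.6250, 11.3750, -1.6250, -1.6250, 1.3750, 2.3750, -1.6250
Σ(x_t−x̄)(x_{t+1}−x̄) = (14.0156) + (-18.4844) + (-18.4844) + (2.6406) + (-2.2344) + (3.2656) + (-3.8594) = -23.1406
Denominator Σ(x_t−x̄)² = 221.8750
r_1 = -23.1406 / 221.8750 = -0.104

-0.104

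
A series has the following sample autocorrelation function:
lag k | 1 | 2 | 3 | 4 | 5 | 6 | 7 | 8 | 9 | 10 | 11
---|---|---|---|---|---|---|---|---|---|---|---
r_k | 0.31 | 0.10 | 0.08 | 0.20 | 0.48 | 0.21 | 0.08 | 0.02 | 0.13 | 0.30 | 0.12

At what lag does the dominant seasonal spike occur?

The largest autocorrelation is r_5 = 0.48; the remaining lags stay at or below 0.31. The elevated value at lag 1 (0.31), dropping to 0.10 at lag 2, reflects decaying short-term dependence rather than seasonality.
The dominant spike at lag 5 indicates a seasonal period of 5.

5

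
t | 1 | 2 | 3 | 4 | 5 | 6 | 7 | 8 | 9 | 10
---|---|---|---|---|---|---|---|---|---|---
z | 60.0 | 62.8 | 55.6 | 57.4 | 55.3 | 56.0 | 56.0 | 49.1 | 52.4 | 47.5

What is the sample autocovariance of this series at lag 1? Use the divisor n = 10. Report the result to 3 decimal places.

Mean z̄ = (60.0 + 62.8 + 55.6 + 57.4 + 55.3 + 56.0 + 56.0 + 49.1 + 52.4 + 47.5)/10 = 55.2100
Σ_{t=1}^{9}(z_t−z̄)(z_{t+1}−z̄) = 75.0699
γ_1 = 75.0699 / 10 = 7.507

7.507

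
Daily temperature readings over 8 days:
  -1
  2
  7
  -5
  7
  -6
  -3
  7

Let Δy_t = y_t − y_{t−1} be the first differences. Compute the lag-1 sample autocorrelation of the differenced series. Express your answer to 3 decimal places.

-0.592

First differences Δy: 3, 5, -12, 12, -13, 3, 10
Mean of differences = 1.1429
Numerator Σ(Δy_t−Δȳ)(Δy_{t+1}−Δȳ) = -349.5918
Denominator Σ(Δy_t−Δȳ)² = 590.8571
r_1(Δy) = -349.5918 / 590.8571 = -0.592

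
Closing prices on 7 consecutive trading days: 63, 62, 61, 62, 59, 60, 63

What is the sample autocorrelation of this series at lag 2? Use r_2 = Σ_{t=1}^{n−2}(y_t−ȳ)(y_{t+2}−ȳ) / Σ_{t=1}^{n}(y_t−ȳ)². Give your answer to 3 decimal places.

-0.287

Mean ȳ = (63 + 62 + 61 + 62 + 59 + 60 + 63)/7 = 61.4286
Numerator Σ_{t=1}^{5}(y_t−ȳ)(y_{t+2}−ȳ) = -3.9388
Denominator Σ(y_t−ȳ)² = 13.7143
r_2 = -3.9388 / 13.7143 = -0.287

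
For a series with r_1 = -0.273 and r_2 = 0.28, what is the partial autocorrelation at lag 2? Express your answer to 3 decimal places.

0.222

φ_{22} = (r_2 − r_1²) / (1 − r_1²)
r_1² = (-0.273)² = 0.074529
Numerator = 0.28 − 0.0745 = 0.2055; denominator = 1 − 0.0745 = 0.9255
φ_{22} = 0.2055 / 0.9255 = 0.222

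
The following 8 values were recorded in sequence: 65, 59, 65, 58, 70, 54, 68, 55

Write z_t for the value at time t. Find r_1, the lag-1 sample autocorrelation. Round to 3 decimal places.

Mean z̄ = (65 + 59 + 65 + 58 + 70 + 54 + 68 + 55)/8 = 61.7500
Deviations from mean: 3.2500, -2.7500, 3.2500, -3.7500, 8.2500, -7.7500, 6.2500, -6.7500
Σ(z_t−z̄)(z_{t+1}−z̄) = (-8.9375) + (-8.9375) + (-12.1875) + (-30.9375) + (-63.9375) + (-48.4375) + (-42.1875) = -215.5625
Denominator Σ(z_t−z̄)² = 255.5000
r_1 = -215.5625 / 255.5000 = -0.844

-0.844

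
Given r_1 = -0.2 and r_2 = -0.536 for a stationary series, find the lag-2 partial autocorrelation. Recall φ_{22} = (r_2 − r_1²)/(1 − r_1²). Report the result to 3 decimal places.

-0.600

φ_{22} = (r_2 − r_1²) / (1 − r_1²)
r_1² = (-0.2)² = 0.04
Numerator = -0.536 − 0.0400 = -0.5760; denominator = 1 − 0.0400 = 0.9600
φ_{22} = -0.5760 / 0.9600 = -0.600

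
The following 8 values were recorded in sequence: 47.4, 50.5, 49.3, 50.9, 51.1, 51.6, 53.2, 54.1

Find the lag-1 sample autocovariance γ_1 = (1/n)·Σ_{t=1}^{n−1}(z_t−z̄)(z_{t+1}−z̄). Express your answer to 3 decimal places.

Mean z̄ = (47.4 + 50.5 + 49.3 + 50.9 + 51.1 + 51.6 + 53.2 + 54.1)/8 = 51.0125
Deviations: -3.6125, -0.5125, -1.7125, -0.1125, 0.0875, 0.5875, 2.1875, 3.0875
Σ_{t=1}^{7}(z_t−z̄)(z_{t+1}−z̄) = 11.0023
γ_1 = 11.0023 / 8 = 1.375

1.375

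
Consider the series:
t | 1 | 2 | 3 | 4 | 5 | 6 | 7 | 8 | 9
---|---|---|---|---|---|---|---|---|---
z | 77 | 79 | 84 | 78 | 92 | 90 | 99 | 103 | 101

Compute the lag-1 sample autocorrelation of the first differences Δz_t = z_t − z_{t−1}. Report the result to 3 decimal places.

-0.690

First differences Δz: 2, 5, -6, 14, -2, 9, 4, -2
Mean of differences = 3.0000
Numerator Σ(Δz_t−Δz̄)(Δz_{t+1}−Δz̄) = -203.0000
Denominator Σ(Δz_t−Δz̄)² = 294.0000
r_1(Δz) = -203.0000 / 294.0000 = -0.690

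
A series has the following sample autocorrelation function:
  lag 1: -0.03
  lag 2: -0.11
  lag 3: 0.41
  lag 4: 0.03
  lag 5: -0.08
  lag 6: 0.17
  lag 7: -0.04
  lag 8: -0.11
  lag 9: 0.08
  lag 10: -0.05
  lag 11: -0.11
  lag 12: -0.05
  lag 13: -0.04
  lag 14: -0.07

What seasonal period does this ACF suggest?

The largest autocorrelation is r_3 = 0.41, with a weaker echo at lag 6 (0.17); the remaining lags stay at or below 0.08.
The dominant spike at lag 3 indicates a seasonal period of 3.

3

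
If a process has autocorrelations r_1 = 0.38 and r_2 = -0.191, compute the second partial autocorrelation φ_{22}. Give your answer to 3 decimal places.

φ_{22} = (r_2 − r_1²) / (1 − r_1²)
r_1² = (0.38)² = 0.1444
Numerator = -0.191 − 0.1444 = -0.3354; denominator = 1 − 0.1444 = 0.8556
φ_{22} = -0.3354 / 0.8556 = -0.392

-0.392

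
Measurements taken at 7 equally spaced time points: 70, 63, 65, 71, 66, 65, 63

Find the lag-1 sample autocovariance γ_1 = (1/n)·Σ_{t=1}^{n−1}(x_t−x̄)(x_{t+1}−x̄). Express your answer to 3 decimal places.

-1.574

Mean x̄ = (70 + 63 + 65 + 71 + 66 + 65 + 63)/7 = 66.1429
Σ_{t=1}^{6}(x_t−x̄)(x_{t+1}−x̄) = -11.0204
γ_1 = -11.0204 / 7 = -1.574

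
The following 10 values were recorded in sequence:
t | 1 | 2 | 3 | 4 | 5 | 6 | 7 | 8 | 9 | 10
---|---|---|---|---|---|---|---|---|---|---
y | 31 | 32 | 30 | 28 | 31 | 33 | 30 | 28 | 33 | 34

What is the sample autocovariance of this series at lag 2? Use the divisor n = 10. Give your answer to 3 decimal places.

-2.600

Mean ȳ = (31 + 32 + 30 + 28 + 31 + 33 + 30 + 28 + 33 + 34)/10 = 31.0000
Σ_{t=1}^{8}(y_t−ȳ)(y_{t+2}−ȳ) = -26.0000
γ_2 = -26.0000 / 10 = -2.600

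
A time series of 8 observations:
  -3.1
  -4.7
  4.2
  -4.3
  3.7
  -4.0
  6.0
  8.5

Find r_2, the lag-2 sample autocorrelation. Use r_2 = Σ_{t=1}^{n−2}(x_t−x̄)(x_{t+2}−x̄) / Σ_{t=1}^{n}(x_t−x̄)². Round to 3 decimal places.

Mean x̄ = (-3.1 − 4.7 + 4.2 − 4.3 + 3.7 − 4.0 + 6.0 + 8.5)/8 = 0.7875
Σ(x_t−x̄)(x_{t+2}−x̄) = (-13.2661) + (27.9177) + (9.9389) + (24.3564) + (15.1814) + (-36.9236) = 27.2047
Denominator Σ(x_t−x̄)² = 200.8088
r_2 = 27.2047 / 200.8088 = 0.135

0.135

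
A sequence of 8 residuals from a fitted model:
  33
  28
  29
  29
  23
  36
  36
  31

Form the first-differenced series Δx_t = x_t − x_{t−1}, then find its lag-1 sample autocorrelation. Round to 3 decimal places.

-0.316

First differences Δx: -5, 1, 0, -6, 13, 0, -5
Mean of differences = -0.2857
Numerator Σ(Δx_t−Δx̄)(Δx_{t+1}−Δx̄) = -80.7959
Denominator Σ(Δx_t−Δx̄)² = 255.4286
r_1(Δx) = -80.7959 / 255.4286 = -0.316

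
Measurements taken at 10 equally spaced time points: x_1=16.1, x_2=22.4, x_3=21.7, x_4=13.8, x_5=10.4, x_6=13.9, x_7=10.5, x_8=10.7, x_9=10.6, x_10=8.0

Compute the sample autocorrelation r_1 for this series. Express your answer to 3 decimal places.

0.578

Mean x̄ = (16.1 + 22.4 + 21.7 + 13.8 + 10.4 + 13.9 + 10.5 + 10.7 + 10.6 + 8.0)/10 = 13.8100
Numerator Σ_{t=1}^{9}(x_t−x̄)(x_{t+1}−x̄) = 125.7239
Denominator Σ(x_t−x̄)² = 217.6090
r_1 = 125.7239 / 217.6090 = 0.578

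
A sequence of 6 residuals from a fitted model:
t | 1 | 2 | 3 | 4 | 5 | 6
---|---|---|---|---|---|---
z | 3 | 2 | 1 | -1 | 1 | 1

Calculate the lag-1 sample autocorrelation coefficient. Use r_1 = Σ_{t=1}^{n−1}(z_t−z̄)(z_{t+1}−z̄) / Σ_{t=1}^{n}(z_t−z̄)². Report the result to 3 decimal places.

Mean z̄ = (3 + 2 + 1 − 1 + 1 + 1)/6 = 1.1667
Deviations from mean: 1.8333, 0.8333, -0.1667, -2.1667, -0.1667, -0.1667
Numerator Σ_{t=1}^{5}(z_t−z̄)(z_{t+1}−z̄) = 2.1389
Denominator Σ(z_t−z̄)² = 8.8333
r_1 = 2.1389 / 8.8333 = 0.242

0.242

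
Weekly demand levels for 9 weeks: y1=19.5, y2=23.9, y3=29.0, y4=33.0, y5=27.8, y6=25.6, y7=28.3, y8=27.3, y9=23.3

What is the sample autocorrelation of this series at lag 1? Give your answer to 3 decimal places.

Mean ȳ = (19.5 + 23.9 + 29.0 + 33.0 + 27.8 + 25.6 + 28.3 + 27.3 + 23.3)/9 = 26.4111
Numerator Σ_{t=1}^{8}(y_t−ȳ)(y_{t+1}−ȳ) = 33.3177
Denominator Σ(y_t−ȳ)² = 120.8089
r_1 = 33.3177 / 120.8089 = 0.276

0.276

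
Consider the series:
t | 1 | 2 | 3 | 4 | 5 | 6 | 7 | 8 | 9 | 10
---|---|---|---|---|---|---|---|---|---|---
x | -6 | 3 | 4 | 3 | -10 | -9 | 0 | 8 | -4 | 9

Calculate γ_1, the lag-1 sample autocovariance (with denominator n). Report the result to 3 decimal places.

Mean x̄ = (-6 + 3 + 4 + 3 − 10 − 9 + 0 + 8 − 4 + 9)/10 = -0.2000
Σ_{t=1}^{9}(x_t−x̄)(x_{t+1}−x̄) = -3.0400
γ_1 = -3.0400 / 10 = -0.304

-0.304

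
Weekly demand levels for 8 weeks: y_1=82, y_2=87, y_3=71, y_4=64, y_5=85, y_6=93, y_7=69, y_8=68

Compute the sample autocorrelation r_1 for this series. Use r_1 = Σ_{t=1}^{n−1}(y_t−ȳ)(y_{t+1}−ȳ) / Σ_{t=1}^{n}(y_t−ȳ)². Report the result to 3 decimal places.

0.042

Mean ȳ = (82 + 87 + 71 + 64 + 85 + 93 + 69 + 68)/8 = 77.3750
Deviations from mean: 4.6250, 9.6250, -6.3750, -13.3750, 7.6250, 15.6250, -8.3750, -9.3750
Σ(y_t−ȳ)(y_{t+1}−ȳ) = (44.5156) + (-61.3594) + (85.2656) + (-101.9844) + (119.1406) + (-130.8594) + (78.5156) = 33.2344
Denominator Σ(y_t−ȳ)² = 793.8750
r_1 = 33.2344 / 793.8750 = 0.042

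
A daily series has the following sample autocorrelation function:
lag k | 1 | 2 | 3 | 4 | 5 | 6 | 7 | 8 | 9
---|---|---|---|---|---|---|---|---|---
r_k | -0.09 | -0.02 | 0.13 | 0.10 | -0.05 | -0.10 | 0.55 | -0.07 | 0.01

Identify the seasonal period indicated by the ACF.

7

The largest autocorrelation is r_7 = 0.55; the remaining lags stay at or below 0.13.
The dominant spike at lag 7 indicates a seasonal period of 7.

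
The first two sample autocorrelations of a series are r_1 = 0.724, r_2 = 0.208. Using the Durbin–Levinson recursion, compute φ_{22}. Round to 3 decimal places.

-0.664

φ_{22} = (r_2 − r_1²) / (1 − r_1²)
r_1² = (0.724)² = 0.524176
Numerator = 0.208 − 0.5242 = -0.3162; denominator = 1 − 0.5242 = 0.4758
φ_{22} = -0.3162 / 0.4758 = -0.664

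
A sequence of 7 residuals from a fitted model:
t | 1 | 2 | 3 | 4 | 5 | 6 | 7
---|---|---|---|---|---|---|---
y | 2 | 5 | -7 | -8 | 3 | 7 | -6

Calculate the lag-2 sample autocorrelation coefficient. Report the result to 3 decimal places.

Mean ȳ = (2 + 5 − 7 − 8 + 3 + 7 − 6)/7 = -0.5714
Deviations from mean: 2.5714, 5.5714, -6.4286, -7.4286, 3.5714, 7.5714, -5.4286
Σ(y_t−ȳ)(y_{t+2}−ȳ) = (-16.5306) + (-41.3878) + (-22.9592) + (-56.2449) + (-19.3878) = -156.5102
Denominator Σ(y_t−ȳ)² = 233.7143
r_2 = -156.5102 / 233.7143 = -0.670

-0.670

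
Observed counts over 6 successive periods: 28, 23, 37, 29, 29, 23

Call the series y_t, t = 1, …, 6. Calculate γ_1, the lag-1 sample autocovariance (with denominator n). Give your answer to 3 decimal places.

-6.838

Mean ȳ = (28 + 23 + 37 + 29 + 29 + 23)/6 = 28.1667
Deviations: -0.1667, -5.1667, 8.8333, 0.8333, 0.8333, -5.1667
Σ_{t=1}^{5}(y_t−ȳ)(y_{t+1}−ȳ) = -41.0278
γ_1 = -41.0278 / 6 = -6.838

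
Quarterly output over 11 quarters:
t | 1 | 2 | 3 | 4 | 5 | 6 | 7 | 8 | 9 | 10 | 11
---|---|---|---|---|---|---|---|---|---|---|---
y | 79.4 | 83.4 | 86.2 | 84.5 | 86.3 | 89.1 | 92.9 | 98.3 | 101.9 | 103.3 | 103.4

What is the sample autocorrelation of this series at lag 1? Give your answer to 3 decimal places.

0.747

Mean ȳ = (79.4 + 83.4 + 86.2 + 84.5 + 86.3 + 89.1 + 92.9 + 98.3 + 101.9 + 103.3 + 103.4)/11 = 91.7000
Numerator Σ_{t=1}^{10}(y_t−ȳ)(y_{t+1}−ȳ) = 566.4200
Denominator Σ(y_t−ȳ)² = 758.6800
r_1 = 566.4200 / 758.6800 = 0.747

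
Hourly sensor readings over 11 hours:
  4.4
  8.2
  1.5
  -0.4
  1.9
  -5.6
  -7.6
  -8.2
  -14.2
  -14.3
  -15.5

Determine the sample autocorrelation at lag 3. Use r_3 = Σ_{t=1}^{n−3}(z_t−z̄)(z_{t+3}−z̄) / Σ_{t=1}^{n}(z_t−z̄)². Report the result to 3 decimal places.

Mean z̄ = (4.4 + 8.2 + 1.5 − 0.4 + 1.9 − 5.6 − 7.6 − 8.2 − 14.2 − 14.3 − 15.5)/11 = -4.5273
Numerator Σ_{t=1}^{8}(z_t−z̄)(z_{t+3}−z̄) = 156.5987
Denominator Σ(z_t−z̄)² = 669.9018
r_3 = 156.5987 / 669.9018 = 0.234

0.234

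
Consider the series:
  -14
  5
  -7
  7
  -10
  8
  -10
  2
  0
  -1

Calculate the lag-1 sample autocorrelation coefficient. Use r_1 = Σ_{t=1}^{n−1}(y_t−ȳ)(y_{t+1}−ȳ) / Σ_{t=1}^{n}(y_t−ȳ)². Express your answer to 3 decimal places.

Mean ȳ = (-14 + 5 − 7 + 7 − 10 + 8 − 10 + 2 + 0 − 1)/10 = -2.0000
Numerator Σ_{t=1}^{9}(y_t−ȳ)(y_{t+1}−ȳ) = -418.0000
Denominator Σ(y_t−ȳ)² = 548.0000
r_1 = -418.0000 / 548.0000 = -0.763

-0.763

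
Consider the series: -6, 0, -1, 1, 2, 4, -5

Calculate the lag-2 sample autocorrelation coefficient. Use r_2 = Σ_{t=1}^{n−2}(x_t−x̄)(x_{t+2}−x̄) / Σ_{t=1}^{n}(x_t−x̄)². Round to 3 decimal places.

Mean x̄ = (-6 + 0 − 1 + 1 + 2 + 4 − 5)/7 = -0.7143
Deviations from mean: -5.2857, 0.7143, -0.2857, 1.7143, 2.7143, 4.7143, -4.2857
Numerator Σ_{t=1}^{5}(x_t−x̄)(x_{t+2}−x̄) = -1.5918
Denominator Σ(x_t−x̄)² = 79.4286
r_2 = -1.5918 / 79.4286 = -0.020

-0.020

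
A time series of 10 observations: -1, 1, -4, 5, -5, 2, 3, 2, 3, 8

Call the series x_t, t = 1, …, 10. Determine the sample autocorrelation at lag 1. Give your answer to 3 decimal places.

Mean x̄ = (-1 + 1 − 4 + 5 − 5 + 2 + 3 + 2 + 3 + 8)/10 = 1.4000
Numerator Σ_{t=1}^{9}(x_t−x̄)(x_{t+1}−x̄) = -29.7600
Denominator Σ(x_t−x̄)² = 138.4000
r_1 = -29.7600 / 138.4000 = -0.215

-0.215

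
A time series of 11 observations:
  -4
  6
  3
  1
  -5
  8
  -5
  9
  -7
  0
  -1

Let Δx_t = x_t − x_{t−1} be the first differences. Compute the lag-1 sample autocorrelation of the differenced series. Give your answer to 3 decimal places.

First differences Δx: 10, -3, -2, -6, 13, -13, 14, -16, 7, -1
Mean of differences = 0.3000
Numerator Σ(Δx_t−Δx̄)(Δx_{t+1}−Δx̄) = -782.2900
Denominator Σ(Δx_t−Δx̄)² = 988.1000
r_1(Δx) = -782.2900 / 988.1000 = -0.792

-0.792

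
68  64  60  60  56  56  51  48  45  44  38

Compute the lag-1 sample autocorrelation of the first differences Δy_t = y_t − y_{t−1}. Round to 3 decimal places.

-0.526

First differences Δy: -4, -4, 0, -4, 0, -5, -3, -3, -1, -6
Mean of differences = -3.0000
Numerator Σ(Δy_t−Δȳ)(Δy_{t+1}−Δȳ) = -20.0000
Denominator Σ(Δy_t−Δȳ)² = 38.0000
r_1(Δy) = -20.0000 / 38.0000 = -0.526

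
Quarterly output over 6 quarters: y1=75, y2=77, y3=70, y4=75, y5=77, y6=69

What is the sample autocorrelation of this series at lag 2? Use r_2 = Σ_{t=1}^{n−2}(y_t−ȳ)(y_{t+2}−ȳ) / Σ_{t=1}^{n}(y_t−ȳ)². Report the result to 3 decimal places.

Mean ȳ = (75 + 77 + 70 + 75 + 77 + 69)/6 = 73.8333
Deviations from mean: 1.1667, 3.1667, -3.8333, 1.1667, 3.1667, -4.8333
Numerator Σ_{t=1}^{4}(y_t−ȳ)(y_{t+2}−ȳ) = -18.5556
Denominator Σ(y_t−ȳ)² = 60.8333
r_2 = -18.5556 / 60.8333 = -0.305

-0.305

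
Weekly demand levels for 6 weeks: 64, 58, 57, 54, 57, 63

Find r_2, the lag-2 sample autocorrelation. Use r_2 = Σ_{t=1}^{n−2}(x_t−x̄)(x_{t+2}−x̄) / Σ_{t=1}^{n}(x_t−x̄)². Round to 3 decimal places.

Mean x̄ = (64 + 58 + 57 + 54 + 57 + 63)/6 = 58.8333
Numerator Σ_{t=1}^{4}(x_t−x̄)(x_{t+2}−x̄) = -22.2222
Denominator Σ(x_t−x̄)² = 74.8333
r_2 = -22.2222 / 74.8333 = -0.297

-0.297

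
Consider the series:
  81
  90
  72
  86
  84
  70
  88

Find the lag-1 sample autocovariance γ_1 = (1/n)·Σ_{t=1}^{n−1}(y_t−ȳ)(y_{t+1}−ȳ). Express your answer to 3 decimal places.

-31.373

Mean ȳ = (81 + 90 + 72 + 86 + 84 + 70 + 88)/7 = 81.5714
Deviations: -0.5714, 8.4286, -9.5714, 4.4286, 2.4286, -11.5714, 6.4286
Σ_{t=1}^{6}(y_t−ȳ)(y_{t+1}−ȳ) = -219.6122
γ_1 = -219.6122 / 7 = -31.373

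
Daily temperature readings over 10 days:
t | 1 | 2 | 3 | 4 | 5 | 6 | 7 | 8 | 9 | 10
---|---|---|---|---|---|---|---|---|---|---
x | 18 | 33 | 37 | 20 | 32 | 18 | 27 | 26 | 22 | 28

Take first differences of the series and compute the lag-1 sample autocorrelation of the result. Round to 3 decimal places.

-0.528

First differences Δx: 15, 4, -17, 12, -14, 9, -1, -4, 6
Mean of differences = 1.1111
Numerator Σ(Δx_t−Δx̄)(Δx_{t+1}−Δx̄) = -524.0123
Denominator Σ(Δx_t−Δx̄)² = 992.8889
r_1(Δx) = -524.0123 / 992.8889 = -0.528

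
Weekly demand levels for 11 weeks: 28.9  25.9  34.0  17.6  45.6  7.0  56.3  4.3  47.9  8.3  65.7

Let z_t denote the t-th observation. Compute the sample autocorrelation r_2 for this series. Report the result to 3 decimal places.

0.700

Mean z̄ = (28.9 + 25.9 + 34.0 + 17.6 + 45.6 + 7.0 + 56.3 + 4.3 + 47.9 + 8.3 + 65.7)/11 = 31.0455
Numerator Σ_{t=1}^{9}(z_t−z̄)(z_{t+2}−z̄) = 3057.9013
Denominator Σ(z_t−z̄)² = 4366.0873
r_2 = 3057.9013 / 4366.0873 = 0.700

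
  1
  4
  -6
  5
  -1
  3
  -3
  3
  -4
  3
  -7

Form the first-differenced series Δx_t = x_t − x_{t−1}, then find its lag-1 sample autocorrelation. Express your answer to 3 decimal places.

-0.829

First differences Δx: 3, -10, 11, -6, 4, -6, 6, -7, 7, -10
Mean of differences = -0.8000
Numerator Σ(Δx_t−Δx̄)(Δx_{t+1}−Δx̄) = -452.4400
Denominator Σ(Δx_t−Δx̄)² = 545.6000
r_1(Δx) = -452.4400 / 545.6000 = -0.829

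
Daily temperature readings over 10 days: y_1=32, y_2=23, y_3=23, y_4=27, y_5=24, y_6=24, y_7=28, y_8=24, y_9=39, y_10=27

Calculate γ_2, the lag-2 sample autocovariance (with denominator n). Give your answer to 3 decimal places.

Mean ȳ = (32 + 23 + 23 + 27 + 24 + 24 + 28 + 24 + 39 + 27)/10 = 27.1000
Σ_{t=1}^{8}(y_t−ȳ)(y_{t+2}−ȳ) = 11.1800
γ_2 = 11.1800 / 10 = 1.118

1.118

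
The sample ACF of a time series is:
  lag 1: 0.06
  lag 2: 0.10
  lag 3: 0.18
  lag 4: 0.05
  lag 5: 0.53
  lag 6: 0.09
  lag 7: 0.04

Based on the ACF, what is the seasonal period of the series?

The largest autocorrelation is r_5 = 0.53; the remaining lags stay at or below 0.18.
The dominant spike at lag 5 indicates a seasonal period of 5.

5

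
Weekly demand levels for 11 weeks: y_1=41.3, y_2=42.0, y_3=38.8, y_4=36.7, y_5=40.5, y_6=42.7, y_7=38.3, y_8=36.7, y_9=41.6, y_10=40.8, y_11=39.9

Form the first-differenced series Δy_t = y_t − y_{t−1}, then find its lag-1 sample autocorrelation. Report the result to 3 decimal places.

First differences Δy: 0.7, -3.2, -2.1, 3.8, 2.2, -4.4, -1.6, 4.9, -0.8, -0.9
Mean of differences = -0.1400
Numerator Σ(Δy_t−Δȳ)(Δy_{t+1}−Δȳ) = -9.0076
Denominator Σ(Δy_t−Δȳ)² = 81.6040
r_1(Δy) = -9.0076 / 81.6040 = -0.110

-0.110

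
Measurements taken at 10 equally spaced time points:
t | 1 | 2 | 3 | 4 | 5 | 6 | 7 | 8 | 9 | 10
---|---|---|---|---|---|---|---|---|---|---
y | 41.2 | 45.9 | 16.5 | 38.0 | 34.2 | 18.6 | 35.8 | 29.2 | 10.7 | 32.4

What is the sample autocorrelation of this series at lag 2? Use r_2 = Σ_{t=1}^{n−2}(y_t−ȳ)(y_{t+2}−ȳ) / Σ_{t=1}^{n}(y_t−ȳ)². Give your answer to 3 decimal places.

-0.212

Mean ȳ = (41.2 + 45.9 + 16.5 + 38.0 + 34.2 + 18.6 + 35.8 + 29.2 + 10.7 + 32.4)/10 = 30.2500
Numerator Σ_{t=1}^{8}(y_t−ȳ)(y_{t+2}−ȳ) = -250.4800
Denominator Σ(y_t−ȳ)² = 1184.0050
r_2 = -250.4800 / 1184.0050 = -0.212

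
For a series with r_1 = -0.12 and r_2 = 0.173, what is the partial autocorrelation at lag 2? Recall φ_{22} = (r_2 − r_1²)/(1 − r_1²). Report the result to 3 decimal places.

φ_{22} = (r_2 − r_1²) / (1 − r_1²)
r_1² = (-0.12)² = 0.0144
Numerator = 0.173 − 0.0144 = 0.1586; denominator = 1 − 0.0144 = 0.9856
φ_{22} = 0.1586 / 0.9856 = 0.161

0.161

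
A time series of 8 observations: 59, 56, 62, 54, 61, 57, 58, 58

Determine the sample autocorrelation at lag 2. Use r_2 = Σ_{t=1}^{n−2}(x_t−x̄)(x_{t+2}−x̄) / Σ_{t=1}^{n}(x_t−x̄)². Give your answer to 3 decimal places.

0.591

Mean x̄ = (59 + 56 + 62 + 54 + 61 + 57 + 58 + 58)/8 = 58.1250
Numerator Σ_{t=1}^{6}(x_t−x̄)(x_{t+2}−x̄) = 27.7188
Denominator Σ(x_t−x̄)² = 46.8750
r_2 = 27.7188 / 46.8750 = 0.591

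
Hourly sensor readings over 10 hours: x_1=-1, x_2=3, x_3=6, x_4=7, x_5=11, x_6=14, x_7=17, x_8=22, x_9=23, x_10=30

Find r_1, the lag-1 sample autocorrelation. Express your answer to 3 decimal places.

Mean x̄ = (-1 + 3 + 6 + 7 + 11 + 14 + 17 + 22 + 23 + 30)/10 = 13.2000
Numerator Σ_{t=1}^{9}(x_t−x̄)(x_{t+1}−x̄) = 562.1600
Denominator Σ(x_t−x̄)² = 871.6000
r_1 = 562.1600 / 871.6000 = 0.645

0.645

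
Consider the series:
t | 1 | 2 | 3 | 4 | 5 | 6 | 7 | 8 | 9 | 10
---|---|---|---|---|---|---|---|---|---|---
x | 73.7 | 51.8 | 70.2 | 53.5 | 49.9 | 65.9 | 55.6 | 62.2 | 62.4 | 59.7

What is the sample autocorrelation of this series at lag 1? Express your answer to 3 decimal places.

-0.501

Mean x̄ = (73.7 + 51.8 + 70.2 + 53.5 + 49.9 + 65.9 + 55.6 + 62.2 + 62.4 + 59.7)/10 = 60.4900
Numerator Σ_{t=1}^{9}(x_t−x̄)(x_{t+1}−x̄) = -283.3751
Denominator Σ(x_t−x̄)² = 565.6890
r_1 = -283.3751 / 565.6890 = -0.501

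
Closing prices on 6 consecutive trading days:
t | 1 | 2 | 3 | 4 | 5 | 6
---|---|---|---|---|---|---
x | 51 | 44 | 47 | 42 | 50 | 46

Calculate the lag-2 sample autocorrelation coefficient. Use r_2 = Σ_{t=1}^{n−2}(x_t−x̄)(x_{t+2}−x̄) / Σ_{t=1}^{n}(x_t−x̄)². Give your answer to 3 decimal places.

Mean x̄ = (51 + 44 + 47 + 42 + 50 + 46)/6 = 46.6667
Deviations from mean: 4.3333, -2.6667, 0.3333, -4.6667, 3.3333, -0.6667
Numerator Σ_{t=1}^{4}(x_t−x̄)(x_{t+2}−x̄) = 18.1111
Denominator Σ(x_t−x̄)² = 59.3333
r_2 = 18.1111 / 59.3333 = 0.305

0.305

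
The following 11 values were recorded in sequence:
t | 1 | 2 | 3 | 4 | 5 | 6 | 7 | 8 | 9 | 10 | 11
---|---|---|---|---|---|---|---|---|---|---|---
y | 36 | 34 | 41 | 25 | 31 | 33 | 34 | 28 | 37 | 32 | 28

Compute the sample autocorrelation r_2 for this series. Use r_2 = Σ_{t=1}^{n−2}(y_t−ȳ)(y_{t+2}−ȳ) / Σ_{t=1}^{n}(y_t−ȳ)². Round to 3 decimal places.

-0.067

Mean ȳ = (36 + 34 + 41 + 25 + 31 + 33 + 34 + 28 + 37 + 32 + 28)/11 = 32.6364
Numerator Σ_{t=1}^{9}(y_t−ȳ)(y_{t+2}−ȳ) = -13.9917
Denominator Σ(y_t−ȳ)² = 208.5455
r_2 = -13.9917 / 208.5455 = -0.067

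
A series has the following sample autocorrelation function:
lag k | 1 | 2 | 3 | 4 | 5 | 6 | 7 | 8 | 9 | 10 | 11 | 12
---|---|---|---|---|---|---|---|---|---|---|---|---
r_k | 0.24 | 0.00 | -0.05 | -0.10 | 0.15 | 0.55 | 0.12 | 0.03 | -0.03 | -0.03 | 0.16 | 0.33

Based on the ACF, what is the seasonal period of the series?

6

The largest autocorrelation is r_6 = 0.55, with a weaker echo at lag 12 (0.33); the remaining lags stay at or below 0.24. The elevated value at lag 1 (0.24), dropping to 0.00 at lag 2, reflects decaying short-term dependence rather than seasonality.
The dominant spike at lag 6 indicates a seasonal period of 6.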